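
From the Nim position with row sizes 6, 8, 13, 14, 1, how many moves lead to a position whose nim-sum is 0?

3

Nim-sum: 6 ^ 8 ^ 13 ^ 14 ^ 1 = 12.
The overall nim-sum is X = 12. A row of size p has a winning move iff p XOR X < p (reduce it to p XOR X).
  6: 6 XOR 12 = 10 ≥ 6 — no move.
  8: 8 XOR 12 = 4 < 8 — winning move (to 4).
  13: 13 XOR 12 = 1 < 13 — winning move (to 1).
  14: 14 XOR 12 = 2 < 14 — winning move (to 2).
  1: 1 XOR 12 = 13 ≥ 1 — no move.
That gives 3 winning moves.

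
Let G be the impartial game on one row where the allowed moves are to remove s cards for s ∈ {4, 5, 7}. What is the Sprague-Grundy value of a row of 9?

Build the Grundy sequence with g(k) = mex{g(k−s) : s ∈ {4, 5, 7}, s ≤ k}:
k:     0  1  2  3  4  5  6  7  8  9
g(k):  0  0  0  0  1  1  1  1  2  2
So g(9) = 2.

2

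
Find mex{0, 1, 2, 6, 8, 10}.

3

The values 0, 1, 2 are all present; 3 is the first non-negative integer missing from the set.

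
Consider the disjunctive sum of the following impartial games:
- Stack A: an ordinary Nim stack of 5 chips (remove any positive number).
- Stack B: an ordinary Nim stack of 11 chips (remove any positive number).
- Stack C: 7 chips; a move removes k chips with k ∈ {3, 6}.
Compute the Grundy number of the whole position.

Stack A is a plain Nim stack of size 5, so its Grundy value is 5.
Stack B is a plain Nim stack of size 11, so its Grundy value is 11.
Build the Grundy sequence for stack C with g(k) = mex{g(k−s) : s ∈ {3, 6}, s ≤ k}:
k:     0  1  2  3  4  5  6  7
g(k):  0  0  0  1  1  1  2  2
So g(7) = 2.
By the Sprague-Grundy theorem, the Grundy value of a sum of independent games is the XOR of the component values.
Combined value = 5 XOR 11 XOR 2 = 12.

12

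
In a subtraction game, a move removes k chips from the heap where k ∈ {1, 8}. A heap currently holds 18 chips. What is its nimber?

0

Compute g(0), g(1), … for moves {1, 8}:
k:     0  1  2  3  4  5  6  7  8  9 10 11 12 13 14 15 16 17 18
g(k):  0  1  0  1  0  1  0  1  2  0  1  0  1  0  1  0  1  2  0
So g(18) = 0.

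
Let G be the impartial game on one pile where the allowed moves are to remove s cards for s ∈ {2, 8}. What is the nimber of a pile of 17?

1

Grundy values for subtraction set {2, 8}:
k:     0  1  2  3  4  5  6  7  8  9 10 11 12 13 14 15 16 17
g(k):  0  0  1  1  0  0  1  1  2  2  0  0  1  1  0  0  1  1
So g(17) = 1.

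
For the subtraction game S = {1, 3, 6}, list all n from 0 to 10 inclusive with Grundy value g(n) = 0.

0, 2, 4, 9

Build the Grundy sequence with g(k) = mex{g(k−s) : s ∈ {1, 3, 6}, s ≤ k}:
g(0) = mex{} = 0
g(1) = mex{0} = 1
g(2) = mex{1} = 0
g(3) = mex{0} = 1
g(4) = mex{1} = 0
g(5) = mex{0} = 1
g(6) = mex{0,1} = 2
g(7) = mex{0,1,2} = 3
g(8) = mex{0,1,3} = 2
g(9) = mex{1,2} = 0
g(10) = mex{0,3} = 1
The P-positions (g = 0) in 0..10 are 0, 2, 4, 9.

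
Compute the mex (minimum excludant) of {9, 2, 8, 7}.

0 is not in the set, so the mex is 0.

0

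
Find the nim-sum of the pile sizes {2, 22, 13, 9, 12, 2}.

30

Compute the nim-sum pairwise:
2 ⊕ 22 = 20
20 ⊕ 13 = 25
25 ⊕ 9 = 16
16 ⊕ 12 = 28
28 ⊕ 2 = 30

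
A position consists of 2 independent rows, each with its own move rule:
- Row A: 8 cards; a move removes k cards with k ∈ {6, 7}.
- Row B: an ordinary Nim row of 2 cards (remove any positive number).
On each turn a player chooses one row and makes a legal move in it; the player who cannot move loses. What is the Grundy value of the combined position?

3

For row A, compute g(0), g(1), … with moves {6, 7}:
k:     0  1  2  3  4  5  6  7  8
g(k):  0  0  0  0  0  0  1  1  1
So g(8) = 1.
Row B is a plain Nim row of size 2, so its Grundy value is 2.
The value of a disjunctive sum is the nim-sum of the parts.
Combined value = 1 ⊕ 2 = 3.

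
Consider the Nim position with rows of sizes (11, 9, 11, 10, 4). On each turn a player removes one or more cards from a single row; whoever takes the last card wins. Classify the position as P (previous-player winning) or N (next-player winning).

N-position

Nim-sum: 11 XOR 9 XOR 11 XOR 10 XOR 4 = 7.
The nim-sum is 7 ≠ 0, so this is an N-position: the player to move can win.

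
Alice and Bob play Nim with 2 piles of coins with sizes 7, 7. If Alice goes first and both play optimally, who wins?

Bob wins

Compute the nim-sum pairwise:
7 ⊕ 7 = 0
The nim-sum is 0, so this is a P-position: the player to move is in a losing position under optimal play; Alice is about to move from it and so loses — Bob wins.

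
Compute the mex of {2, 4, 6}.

0

0 is not in the set, so the mex is 0.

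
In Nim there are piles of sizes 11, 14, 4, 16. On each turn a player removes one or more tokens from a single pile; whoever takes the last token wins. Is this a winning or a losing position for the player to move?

Winning position

Nim-sum: 11 XOR 14 XOR 4 XOR 16 = 17.
The nim-sum is 17 ≠ 0, so this is an N-position: the player to move can win.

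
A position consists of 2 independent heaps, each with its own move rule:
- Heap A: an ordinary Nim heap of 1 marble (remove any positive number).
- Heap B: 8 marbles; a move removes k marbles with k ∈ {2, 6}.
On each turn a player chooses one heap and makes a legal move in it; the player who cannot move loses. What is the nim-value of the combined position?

1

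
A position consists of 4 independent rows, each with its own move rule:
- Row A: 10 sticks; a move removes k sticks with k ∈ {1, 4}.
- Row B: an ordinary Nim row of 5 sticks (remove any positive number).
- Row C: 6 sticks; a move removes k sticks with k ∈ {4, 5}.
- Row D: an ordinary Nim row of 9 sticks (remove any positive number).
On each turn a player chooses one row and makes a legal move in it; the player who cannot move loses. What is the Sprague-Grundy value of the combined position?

Grundy values for row A (subtraction set {1, 4}):
k:     0  1  2  3  4  5  6  7  8  9 10
g(k):  0  1  0  1  2  0  1  0  1  2  0
So g(10) = 0.
Row B is a plain Nim row of size 5, so its Grundy value is 5.
For row C, compute g(0), g(1), … with moves {4, 5}:
k:     0  1  2  3  4  5  6
g(k):  0  0  0  0  1  1  1
So g(6) = 1.
Row D is a plain Nim row of size 9, so its Grundy value is 9.
The value of a disjunctive sum is the nim-sum of the parts.
Combined value = 0 XOR 5 XOR 1 XOR 9 = 13.

13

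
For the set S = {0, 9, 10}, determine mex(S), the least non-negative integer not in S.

0 is in the set but 1 is not, so the mex is 1.

1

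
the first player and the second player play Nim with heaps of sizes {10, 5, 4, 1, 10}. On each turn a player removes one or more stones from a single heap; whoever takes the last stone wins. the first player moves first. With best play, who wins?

Compute the nim-sum pairwise:
10 XOR 5 = 15
15 XOR 4 = 11
11 XOR 1 = 10
10 XOR 10 = 0
The nim-sum is 0, so this is a P-position: the player to move is in a losing position under optimal play; the first player is about to move from it and so loses — the second player wins.

the second player wins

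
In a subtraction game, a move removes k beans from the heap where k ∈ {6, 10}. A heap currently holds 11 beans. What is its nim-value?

1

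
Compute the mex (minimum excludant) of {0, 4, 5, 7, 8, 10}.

0 is in the set but 1 is not, so the mex is 1.

1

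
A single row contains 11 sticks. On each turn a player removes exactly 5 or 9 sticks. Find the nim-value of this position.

Grundy values for subtraction set {5, 9}:
g(0) = mex{} = 0
g(1) = mex{} = 0
g(2) = mex{} = 0
g(3) = mex{} = 0
g(4) = mex{} = 0
g(5) = mex{0} = 1
g(6) = mex{0} = 1
g(7) = mex{0} = 1
g(8) = mex{0} = 1
g(9) = mex{0} = 1
g(10) = mex{0,1} = 2
g(11) = mex{0,1} = 2
So g(11) = 2.

2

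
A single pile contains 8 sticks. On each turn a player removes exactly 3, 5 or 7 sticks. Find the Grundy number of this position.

Build the Grundy sequence with g(k) = mex{g(k−s) : s ∈ {3, 5, 7}, s ≤ k}:
g(0) = mex{} = 0
g(1) = mex{} = 0
g(2) = mex{} = 0
g(3) = mex{0} = 1
g(4) = mex{0} = 1
g(5) = mex{0} = 1
g(6) = mex{0,1} = 2
g(7) = mex{0,1} = 2
g(8) = mex{0,1} = 2
So g(8) = 2.

2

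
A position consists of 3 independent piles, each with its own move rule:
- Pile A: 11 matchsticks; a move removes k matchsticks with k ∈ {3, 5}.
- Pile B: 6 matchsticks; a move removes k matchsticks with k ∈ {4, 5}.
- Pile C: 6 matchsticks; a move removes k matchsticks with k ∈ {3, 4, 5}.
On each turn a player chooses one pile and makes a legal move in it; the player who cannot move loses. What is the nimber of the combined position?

2

Build the Grundy sequence for pile A with g(k) = mex{g(k−s) : s ∈ {3, 5}, s ≤ k}:
k:     0  1  2  3  4  5  6  7  8  9 10 11
g(k):  0  0  0  1  1  1  2  2  0  0  0  1
So g(11) = 1.
For pile B, compute g(0), g(1), … with moves {4, 5}:
k:     0  1  2  3  4  5  6
g(k):  0  0  0  0  1  1  1
So g(6) = 1.
Build the Grundy sequence for pile C with g(k) = mex{g(k−s) : s ∈ {3, 4, 5}, s ≤ k}:
g(0) = mex{} = 0
g(1) = mex{} = 0
g(2) = mex{} = 0
g(3) = mex{0} = 1
g(4) = mex{0} = 1
g(5) = mex{0} = 1
g(6) = mex{0,1} = 2
So g(6) = 2.
The value of a disjunctive sum is the nim-sum of the parts.
Combined value = 1 ⊕ 1 ⊕ 2 = 2.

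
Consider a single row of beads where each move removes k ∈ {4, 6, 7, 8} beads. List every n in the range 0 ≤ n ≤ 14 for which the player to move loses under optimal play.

Grundy values for subtraction set {4, 6, 7, 8}:
g(0) = mex{} = 0
g(1) = mex{} = 0
g(2) = mex{} = 0
g(3) = mex{} = 0
g(4) = mex{0} = 1
g(5) = mex{0} = 1
g(6) = mex{0} = 1
g(7) = mex{0} = 1
g(8) = mex{0,1} = 2
g(9) = mex{0,1} = 2
g(10) = mex{0,1} = 2
g(11) = mex{0,1} = 2
g(12) = mex{1,2} = 0
g(13) = mex{1,2} = 0
g(14) = mex{1,2} = 0
The P-positions (g = 0) in 0..14 are 0, 1, 2, 3, 12, 13, 14.

0, 1, 2, 3, 12, 13, 14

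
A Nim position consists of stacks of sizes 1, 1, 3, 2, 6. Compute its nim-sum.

Bitwise XOR of the heap sizes:
  001  (1)
  001  (1)
  011  (3)
  010  (2)
  110  (6)
  ---
  111  (7)

7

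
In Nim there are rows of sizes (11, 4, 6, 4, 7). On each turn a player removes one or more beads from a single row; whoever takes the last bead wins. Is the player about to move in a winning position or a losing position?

Winning position

Nim-sum: 11 ^ 4 ^ 6 ^ 4 ^ 7 = 10.
The nim-sum is 10 ≠ 0, so this is an N-position: the player to move can win.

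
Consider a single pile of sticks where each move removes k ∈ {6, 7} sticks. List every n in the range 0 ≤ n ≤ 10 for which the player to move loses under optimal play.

0, 1, 2, 3, 4, 5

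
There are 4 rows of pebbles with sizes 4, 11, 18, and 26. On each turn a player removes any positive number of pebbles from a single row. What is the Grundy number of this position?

7

Bitwise XOR of the heap sizes:
  00100  (4)
  01011  (11)
  10010  (18)
  11010  (26)
  -----
  00111  (7)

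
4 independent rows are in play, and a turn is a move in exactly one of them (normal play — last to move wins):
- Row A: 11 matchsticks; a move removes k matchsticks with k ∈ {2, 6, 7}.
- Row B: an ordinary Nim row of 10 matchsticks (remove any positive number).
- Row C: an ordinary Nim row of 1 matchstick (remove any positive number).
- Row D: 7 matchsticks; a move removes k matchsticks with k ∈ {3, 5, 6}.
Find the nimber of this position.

Build the Grundy sequence for row A with g(k) = mex{g(k−s) : s ∈ {2, 6, 7}, s ≤ k}:
g(0) = mex{} = 0
g(1) = mex{} = 0
g(2) = mex{0} = 1
g(3) = mex{0} = 1
g(4) = mex{1} = 0
g(5) = mex{1} = 0
g(6) = mex{0} = 1
g(7) = mex{0} = 1
g(8) = mex{0,1} = 2
g(9) = mex{1} = 0
g(10) = mex{0,1,2} = 3
g(11) = mex{0} = 1
So g(11) = 1.
Row B is a plain Nim row of size 10, so its Grundy value is 10.
Row C is a plain Nim row of size 1, so its Grundy value is 1.
For row D, compute g(0), g(1), … with moves {3, 5, 6}:
k:     0  1  2  3  4  5  6  7
g(k):  0  0  0  1  1  1  2  2
So g(7) = 2.
By the Sprague-Grundy theorem, the Grundy value of a sum of independent games is the XOR of the component values.
Combined value = 1 XOR 10 XOR 1 XOR 2 = 8.

8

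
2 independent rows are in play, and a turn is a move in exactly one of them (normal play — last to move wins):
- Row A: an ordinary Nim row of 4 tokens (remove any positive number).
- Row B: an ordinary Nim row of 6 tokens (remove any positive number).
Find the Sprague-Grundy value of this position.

2

Row A is a plain Nim row of size 4, so its Grundy value is 4.
Row B is a plain Nim row of size 6, so its Grundy value is 6.
The value of a disjunctive sum is the nim-sum of the parts.
Combined value = 4 ⊕ 6 = 2.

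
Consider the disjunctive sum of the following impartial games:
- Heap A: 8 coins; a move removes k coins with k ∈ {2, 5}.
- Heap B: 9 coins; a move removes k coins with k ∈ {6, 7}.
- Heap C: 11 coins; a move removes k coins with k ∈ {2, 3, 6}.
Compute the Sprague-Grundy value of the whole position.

0

Grundy values for heap A (subtraction set {2, 5}):
k:     0  1  2  3  4  5  6  7  8
g(k):  0  0  1  1  0  2  1  0  0
So g(8) = 0.
Build the Grundy sequence for heap B with g(k) = mex{g(k−s) : s ∈ {6, 7}, s ≤ k}:
k:     0  1  2  3  4  5  6  7  8  9
g(k):  0  0  0  0  0  0  1  1  1  1
So g(9) = 1.
Build the Grundy sequence for heap C with g(k) = mex{g(k−s) : s ∈ {2, 3, 6}, s ≤ k}:
k:     0  1  2  3  4  5  6  7  8  9 10 11
g(k):  0  0  1  1  2  0  3  1  2  0  0  1
So g(11) = 1.
The value of a disjunctive sum is the nim-sum of the parts.
Combined value = 0 ⊕ 1 ⊕ 1 = 0.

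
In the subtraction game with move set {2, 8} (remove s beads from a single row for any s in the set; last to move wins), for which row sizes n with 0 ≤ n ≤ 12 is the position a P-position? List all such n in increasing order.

Grundy values for subtraction set {2, 8}:
k:     0  1  2  3  4  5  6  7  8  9 10 11 12
g(k):  0  0  1  1  0  0  1  1  2  2  0  0  1
The P-positions (g = 0) in 0..12 are 0, 1, 4, 5, 10, 11.

0, 1, 4, 5, 10, 11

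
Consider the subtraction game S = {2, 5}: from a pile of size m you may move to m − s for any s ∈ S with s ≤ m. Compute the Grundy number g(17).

1

Compute g(0), g(1), … for moves {2, 5}:
k:     0  1  2  3  4  5  6  7  8  9 10 11 12 13 14 15 16 17
g(k):  0  0  1  1  0  2  1  0  0  1  1  0  2  1  0  0  1  1
So g(17) = 1.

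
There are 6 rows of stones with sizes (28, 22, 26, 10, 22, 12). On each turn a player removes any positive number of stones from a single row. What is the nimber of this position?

Bitwise XOR of the heap sizes:
  11100  (28)
  10110  (22)
  11010  (26)
  01010  (10)
  10110  (22)
  01100  (12)
  -----
  00000  (0)

0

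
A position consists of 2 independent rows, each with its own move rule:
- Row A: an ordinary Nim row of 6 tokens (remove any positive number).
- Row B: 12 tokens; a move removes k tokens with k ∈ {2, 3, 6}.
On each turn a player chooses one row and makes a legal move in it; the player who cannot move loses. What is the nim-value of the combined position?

7

Row A is a plain Nim row of size 6, so its Grundy value is 6.
Build the Grundy sequence for row B with g(k) = mex{g(k−s) : s ∈ {2, 3, 6}, s ≤ k}:
g(0) = mex{} = 0
g(1) = mex{} = 0
g(2) = mex{0} = 1
g(3) = mex{0} = 1
g(4) = mex{0,1} = 2
g(5) = mex{1} = 0
g(6) = mex{0,1,2} = 3
g(7) = mex{0,2} = 1
g(8) = mex{0,1,3} = 2
g(9) = mex{1,3} = 0
g(10) = mex{1,2} = 0
g(11) = mex{0,2} = 1
g(12) = mex{0,3} = 1
So g(12) = 1.
By the Sprague-Grundy theorem, the Grundy value of a sum of independent games is the XOR of the component values.
Combined value = 6 XOR 1 = 7.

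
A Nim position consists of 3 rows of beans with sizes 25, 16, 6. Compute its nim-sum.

15

Nim-sum: 25 XOR 16 XOR 6 = 15.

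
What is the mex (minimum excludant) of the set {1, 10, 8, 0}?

2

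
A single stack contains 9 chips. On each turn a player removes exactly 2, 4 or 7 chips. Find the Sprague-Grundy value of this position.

0

Grundy values for subtraction set {2, 4, 7}:
k:     0  1  2  3  4  5  6  7  8  9
g(k):  0  0  1  1  2  2  0  3  1  0
So g(9) = 0.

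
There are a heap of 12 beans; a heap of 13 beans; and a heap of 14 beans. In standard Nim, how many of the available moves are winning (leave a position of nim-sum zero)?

Write each in binary and XOR column by column:
  1100  (12)
  1101  (13)
  1110  (14)
  ----
  1111  (15)
The overall nim-sum is X = 15. A heap of size p has a winning move iff p XOR X < p (reduce it to p XOR X).
  12: 12 XOR 15 = 3 < 12 — winning move (to 3).
  13: 13 XOR 15 = 2 < 13 — winning move (to 2).
  14: 14 XOR 15 = 1 < 14 — winning move (to 1).
That gives 3 winning moves.

3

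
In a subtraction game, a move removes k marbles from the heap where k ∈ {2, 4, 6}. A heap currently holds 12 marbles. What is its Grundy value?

2

Compute g(0), g(1), … for moves {2, 4, 6}:
g(0) = mex{} = 0
g(1) = mex{} = 0
g(2) = mex{0} = 1
g(3) = mex{0} = 1
g(4) = mex{0,1} = 2
g(5) = mex{0,1} = 2
g(6) = mex{0,1,2} = 3
g(7) = mex{0,1,2} = 3
g(8) = mex{1,2,3} = 0
g(9) = mex{1,2,3} = 0
g(10) = mex{0,2,3} = 1
g(11) = mex{0,2,3} = 1
g(12) = mex{0,1,3} = 2
So g(12) = 2.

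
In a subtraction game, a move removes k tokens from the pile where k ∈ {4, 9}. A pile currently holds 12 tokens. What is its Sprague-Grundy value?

1

Grundy values for subtraction set {4, 9}:
g(0) = mex{} = 0
g(1) = mex{} = 0
g(2) = mex{} = 0
g(3) = mex{} = 0
g(4) = mex{0} = 1
g(5) = mex{0} = 1
g(6) = mex{0} = 1
g(7) = mex{0} = 1
g(8) = mex{1} = 0
g(9) = mex{0,1} = 2
g(10) = mex{0,1} = 2
g(11) = mex{0,1} = 2
g(12) = mex{0} = 1
So g(12) = 1.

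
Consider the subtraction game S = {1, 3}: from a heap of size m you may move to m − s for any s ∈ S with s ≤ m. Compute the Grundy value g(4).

0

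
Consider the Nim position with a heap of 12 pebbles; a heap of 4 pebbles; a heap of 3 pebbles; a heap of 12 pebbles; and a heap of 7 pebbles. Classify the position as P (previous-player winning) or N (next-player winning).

P-position

In binary:
  1100  (12)
  0100  (4)
  0011  (3)
  1100  (12)
  0111  (7)
  ----
  0000  (0)
The nim-sum is 0, so this is a P-position: the player to move is in a losing position under optimal play.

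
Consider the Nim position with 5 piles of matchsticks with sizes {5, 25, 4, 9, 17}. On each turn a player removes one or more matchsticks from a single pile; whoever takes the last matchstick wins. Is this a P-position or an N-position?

Compute the nim-sum pairwise:
5 ^ 25 = 28
28 ^ 4 = 24
24 ^ 9 = 17
17 ^ 17 = 0
The nim-sum is 0, so this is a P-position: the player to move is in a losing position under optimal play.

P-position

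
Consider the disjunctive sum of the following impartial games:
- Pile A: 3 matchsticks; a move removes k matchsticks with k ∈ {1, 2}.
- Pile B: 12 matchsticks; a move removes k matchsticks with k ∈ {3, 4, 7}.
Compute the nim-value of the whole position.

0

For pile A, compute g(0), g(1), … with moves {1, 2}:
k:     0  1  2  3
g(k):  0  1  2  0
So g(3) = 0.
For pile B, compute g(0), g(1), … with moves {3, 4, 7}:
k:     0  1  2  3  4  5  6  7  8  9 10 11 12
g(k):  0  0  0  1  1  1  2  2  2  3  0  0  0
So g(12) = 0.
By the Sprague-Grundy theorem, the Grundy value of a sum of independent games is the XOR of the component values.
Combined value = 0 XOR 0 = 0.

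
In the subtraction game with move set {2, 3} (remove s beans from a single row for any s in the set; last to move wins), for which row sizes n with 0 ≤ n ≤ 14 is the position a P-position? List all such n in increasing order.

Compute g(0), g(1), … for moves {2, 3}:
k:     0  1  2  3  4  5  6  7  8  9 10 11 12 13 14
g(k):  0  0  1  1  2  0  0  1  1  2  0  0  1  1  2
The P-positions (g = 0) in 0..14 are 0, 1, 5, 6, 10, 11.

0, 1, 5, 6, 10, 11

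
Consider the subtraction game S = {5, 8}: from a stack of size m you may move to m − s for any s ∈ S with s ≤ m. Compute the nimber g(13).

Grundy values for subtraction set {5, 8}:
k:     0  1  2  3  4  5  6  7  8  9 10 11 12 13
g(k):  0  0  0  0  0  1  1  1  1  1  2  2  2  0
So g(13) = 0.

0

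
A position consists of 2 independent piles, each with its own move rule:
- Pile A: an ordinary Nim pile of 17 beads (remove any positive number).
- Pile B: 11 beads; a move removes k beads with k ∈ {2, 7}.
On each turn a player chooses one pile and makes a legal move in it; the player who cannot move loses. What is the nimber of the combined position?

16

Pile A is a plain Nim pile of size 17, so its Grundy value is 17.
For pile B, compute g(0), g(1), … with moves {2, 7}:
g(0) = mex{} = 0
g(1) = mex{} = 0
g(2) = mex{0} = 1
g(3) = mex{0} = 1
g(4) = mex{1} = 0
g(5) = mex{1} = 0
g(6) = mex{0} = 1
g(7) = mex{0} = 1
g(8) = mex{0,1} = 2
g(9) = mex{1} = 0
g(10) = mex{1,2} = 0
g(11) = mex{0} = 1
So g(11) = 1.
By the Sprague-Grundy theorem, the Grundy value of a sum of independent games is the XOR of the component values.
Combined value = 17 XOR 1 = 16.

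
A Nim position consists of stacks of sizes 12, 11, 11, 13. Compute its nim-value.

1

Compute the nim-sum pairwise:
12 XOR 11 = 7
7 XOR 11 = 12
12 XOR 13 = 1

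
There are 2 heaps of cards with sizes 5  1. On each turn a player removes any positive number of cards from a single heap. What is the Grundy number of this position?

4

Nim-sum: 5 ⊕ 1 = 4.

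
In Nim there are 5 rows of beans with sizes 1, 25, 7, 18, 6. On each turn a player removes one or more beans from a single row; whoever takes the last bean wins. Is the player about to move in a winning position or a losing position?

Bitwise XOR of the heap sizes:
  00001  (1)
  11001  (25)
  00111  (7)
  10010  (18)
  00110  (6)
  -----
  01011  (11)
The nim-sum is 11 ≠ 0, so this is an N-position: the player to move can win.

Winning position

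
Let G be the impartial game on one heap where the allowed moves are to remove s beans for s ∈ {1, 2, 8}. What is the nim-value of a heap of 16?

1

Grundy values for subtraction set {1, 2, 8}:
k:     0  1  2  3  4  5  6  7  8  9 10 11 12 13 14 15 16
g(k):  0  1  2  0  1  2  0  1  2  0  1  2  0  1  2  0  1
So g(16) = 1.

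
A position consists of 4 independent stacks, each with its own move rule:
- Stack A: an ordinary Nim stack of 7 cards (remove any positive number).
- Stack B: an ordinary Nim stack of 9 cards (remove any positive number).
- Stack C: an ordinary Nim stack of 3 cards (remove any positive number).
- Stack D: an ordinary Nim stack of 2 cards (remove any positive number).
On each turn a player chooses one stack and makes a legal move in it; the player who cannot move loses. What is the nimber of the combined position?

15

Stack A is a plain Nim stack of size 7, so its Grundy value is 7.
Stack B is a plain Nim stack of size 9, so its Grundy value is 9.
Stack C is a plain Nim stack of size 3, so its Grundy value is 3.
Stack D is a plain Nim stack of size 2, so its Grundy value is 2.
The value of a disjunctive sum is the nim-sum of the parts.
Combined value = 7 ⊕ 9 ⊕ 3 ⊕ 2 = 15.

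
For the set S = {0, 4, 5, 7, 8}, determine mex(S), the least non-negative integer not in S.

0 is in the set but 1 is not, so the mex is 1.

1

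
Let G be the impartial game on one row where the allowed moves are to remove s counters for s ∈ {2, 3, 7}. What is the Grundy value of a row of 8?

1

Compute g(0), g(1), … for moves {2, 3, 7}:
k:     0  1  2  3  4  5  6  7  8
g(k):  0  0  1  1  2  0  0  1  1
So g(8) = 1.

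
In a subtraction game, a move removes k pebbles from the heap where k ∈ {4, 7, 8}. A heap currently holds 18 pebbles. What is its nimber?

1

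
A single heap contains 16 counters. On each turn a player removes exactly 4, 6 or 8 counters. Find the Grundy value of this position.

Compute g(0), g(1), … for moves {4, 6, 8}:
k:     0  1  2  3  4  5  6  7  8  9 10 11 12 13 14 15 16
g(k):  0  0  0  0  1  1  1  1  2  2  2  2  0  0  0  0  1
So g(16) = 1.

1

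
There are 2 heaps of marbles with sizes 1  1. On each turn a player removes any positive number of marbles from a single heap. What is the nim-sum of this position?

0

Compute the nim-sum pairwise:
1 XOR 1 = 0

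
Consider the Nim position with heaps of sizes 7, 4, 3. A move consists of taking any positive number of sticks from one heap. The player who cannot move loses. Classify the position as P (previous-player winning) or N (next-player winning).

Nim-sum: 7 ⊕ 4 ⊕ 3 = 0.
The nim-sum is 0, so this is a P-position: the player to move is in a losing position under optimal play.

P-position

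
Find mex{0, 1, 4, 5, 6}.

2

The values 0, 1 are all present; 2 is the first non-negative integer missing from the set.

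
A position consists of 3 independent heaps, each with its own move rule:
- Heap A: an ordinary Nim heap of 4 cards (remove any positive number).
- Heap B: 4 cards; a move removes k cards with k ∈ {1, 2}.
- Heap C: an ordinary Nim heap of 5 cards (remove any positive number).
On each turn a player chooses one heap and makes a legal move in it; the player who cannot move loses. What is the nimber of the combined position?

0

Heap A is a plain Nim heap of size 4, so its Grundy value is 4.
Grundy values for heap B (subtraction set {1, 2}):
g(0) = mex{} = 0
g(1) = mex{0} = 1
g(2) = mex{0,1} = 2
g(3) = mex{1,2} = 0
g(4) = mex{0,2} = 1
So g(4) = 1.
Heap C is a plain Nim heap of size 5, so its Grundy value is 5.
By the Sprague-Grundy theorem, the Grundy value of a sum of independent games is the XOR of the component values.
Combined value = 4 XOR 1 XOR 5 = 0.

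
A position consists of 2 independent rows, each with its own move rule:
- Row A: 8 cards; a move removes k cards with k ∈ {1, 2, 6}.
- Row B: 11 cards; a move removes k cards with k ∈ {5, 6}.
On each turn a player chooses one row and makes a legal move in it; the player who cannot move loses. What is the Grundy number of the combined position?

Grundy values for row A (subtraction set {1, 2, 6}):
k:     0  1  2  3  4  5  6  7  8
g(k):  0  1  2  0  1  2  3  0  1
So g(8) = 1.
Grundy values for row B (subtraction set {5, 6}):
k:     0  1  2  3  4  5  6  7  8  9 10 11
g(k):  0  0  0  0  0  1  1  1  1  1  2  0
So g(11) = 0.
The value of a disjunctive sum is the nim-sum of the parts.
Combined value = 1 XOR 0 = 1.

1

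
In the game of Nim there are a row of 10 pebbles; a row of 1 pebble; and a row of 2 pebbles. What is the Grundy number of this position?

9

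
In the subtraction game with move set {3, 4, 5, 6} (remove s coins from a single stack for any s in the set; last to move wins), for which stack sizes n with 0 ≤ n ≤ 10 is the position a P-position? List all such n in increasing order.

0, 1, 2, 9, 10

Build the Grundy sequence with g(k) = mex{g(k−s) : s ∈ {3, 4, 5, 6}, s ≤ k}:
k:     0  1  2  3  4  5  6  7  8  9 10
g(k):  0  0  0  1  1  1  2  2  2  0  0
The P-positions (g = 0) in 0..10 are 0, 1, 2, 9, 10.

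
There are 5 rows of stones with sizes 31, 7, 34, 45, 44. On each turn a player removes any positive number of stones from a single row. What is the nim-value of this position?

Compute the nim-sum pairwise:
31 ⊕ 7 = 24
24 ⊕ 34 = 58
58 ⊕ 45 = 23
23 ⊕ 44 = 59

59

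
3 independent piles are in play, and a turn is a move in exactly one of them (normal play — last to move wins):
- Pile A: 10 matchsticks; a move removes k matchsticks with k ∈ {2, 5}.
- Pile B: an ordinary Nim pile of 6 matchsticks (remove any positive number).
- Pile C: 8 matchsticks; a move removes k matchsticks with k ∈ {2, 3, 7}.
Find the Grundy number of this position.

6

Grundy values for pile A (subtraction set {2, 5}):
g(0) = mex{} = 0
g(1) = mex{} = 0
g(2) = mex{0} = 1
g(3) = mex{0} = 1
g(4) = mex{1} = 0
g(5) = mex{0,1} = 2
g(6) = mex{0} = 1
g(7) = mex{1,2} = 0
g(8) = mex{1} = 0
g(9) = mex{0} = 1
g(10) = mex{0,2} = 1
So g(10) = 1.
Pile B is a plain Nim pile of size 6, so its Grundy value is 6.
Grundy values for pile C (subtraction set {2, 3, 7}):
g(0) = mex{} = 0
g(1) = mex{} = 0
g(2) = mex{0} = 1
g(3) = mex{0} = 1
g(4) = mex{0,1} = 2
g(5) = mex{1} = 0
g(6) = mex{1,2} = 0
g(7) = mex{0,2} = 1
g(8) = mex{0} = 1
So g(8) = 1.
By the Sprague-Grundy theorem, the Grundy value of a sum of independent games is the XOR of the component values.
Combined value = 1 ⊕ 6 ⊕ 1 = 6.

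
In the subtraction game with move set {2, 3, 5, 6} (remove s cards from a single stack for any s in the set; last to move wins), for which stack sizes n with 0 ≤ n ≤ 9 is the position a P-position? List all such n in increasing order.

Compute g(0), g(1), … for moves {2, 3, 5, 6}:
g(0) = mex{} = 0
g(1) = mex{} = 0
g(2) = mex{0} = 1
g(3) = mex{0} = 1
g(4) = mex{0,1} = 2
g(5) = mex{0,1} = 2
g(6) = mex{0,1,2} = 3
g(7) = mex{0,1,2} = 3
g(8) = mex{1,2,3} = 0
g(9) = mex{1,2,3} = 0
The P-positions (g = 0) in 0..9 are 0, 1, 8, 9.

0, 1, 8, 9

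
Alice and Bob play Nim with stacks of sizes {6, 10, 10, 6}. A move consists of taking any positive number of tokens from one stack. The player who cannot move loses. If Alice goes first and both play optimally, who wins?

Bob wins

Nim-sum: 6 XOR 10 XOR 10 XOR 6 = 0.
The nim-sum is 0, so this is a P-position: the player to move is in a losing position under optimal play; Alice is about to move from it and so loses — Bob wins.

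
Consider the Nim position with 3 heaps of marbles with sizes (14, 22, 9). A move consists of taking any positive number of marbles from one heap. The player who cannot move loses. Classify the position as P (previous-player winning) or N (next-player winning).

Compute the nim-sum pairwise:
14 ⊕ 22 = 24
24 ⊕ 9 = 17
The nim-sum is 17 ≠ 0, so this is an N-position: the player to move can win.

N-position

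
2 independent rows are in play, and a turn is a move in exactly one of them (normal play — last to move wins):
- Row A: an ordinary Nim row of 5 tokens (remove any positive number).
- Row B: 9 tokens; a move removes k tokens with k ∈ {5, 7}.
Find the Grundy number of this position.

4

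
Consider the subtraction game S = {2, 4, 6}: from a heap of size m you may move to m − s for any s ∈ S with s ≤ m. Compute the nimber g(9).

Build the Grundy sequence with g(k) = mex{g(k−s) : s ∈ {2, 4, 6}, s ≤ k}:
k:     0  1  2  3  4  5  6  7  8  9
g(k):  0  0  1  1  2  2  3  3  0  0
So g(9) = 0.

0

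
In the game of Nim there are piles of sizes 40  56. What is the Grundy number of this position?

16

Bitwise XOR of the heap sizes:
  101000  (40)
  111000  (56)
  ------
  010000  (16)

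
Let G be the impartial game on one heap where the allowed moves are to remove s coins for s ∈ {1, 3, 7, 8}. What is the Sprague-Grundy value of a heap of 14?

2

Compute g(0), g(1), … for moves {1, 3, 7, 8}:
k:     0  1  2  3  4  5  6  7  8  9 10 11 12 13 14
g(k):  0  1  0  1  0  1  0  1  2  3  2  3  2  3  2
So g(14) = 2.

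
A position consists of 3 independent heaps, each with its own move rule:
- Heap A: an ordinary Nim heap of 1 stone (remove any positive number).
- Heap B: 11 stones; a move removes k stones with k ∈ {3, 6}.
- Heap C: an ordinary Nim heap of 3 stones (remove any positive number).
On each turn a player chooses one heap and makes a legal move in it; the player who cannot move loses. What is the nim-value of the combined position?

Heap A is a plain Nim heap of size 1, so its Grundy value is 1.
For heap B, compute g(0), g(1), … with moves {3, 6}:
k:     0  1  2  3  4  5  6  7  8  9 10 11
g(k):  0  0  0  1  1  1  2  2  2  0  0  0
So g(11) = 0.
Heap C is a plain Nim heap of size 3, so its Grundy value is 3.
The value of a disjunctive sum is the nim-sum of the parts.
Combined value = 1 XOR 0 XOR 3 = 2.

2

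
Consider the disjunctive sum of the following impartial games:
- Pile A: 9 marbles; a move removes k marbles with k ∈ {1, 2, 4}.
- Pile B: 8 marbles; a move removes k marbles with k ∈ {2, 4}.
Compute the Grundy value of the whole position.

1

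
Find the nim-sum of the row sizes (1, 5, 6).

2

Compute the nim-sum pairwise:
1 XOR 5 = 4
4 XOR 6 = 2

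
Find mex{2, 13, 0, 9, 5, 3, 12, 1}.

The values 0, 1, 2, 3 are all present; 4 is the first non-negative integer missing from the set.

4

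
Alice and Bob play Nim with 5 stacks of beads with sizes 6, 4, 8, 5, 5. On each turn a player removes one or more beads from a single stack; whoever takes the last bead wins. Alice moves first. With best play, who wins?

Nim-sum: 6 XOR 4 XOR 8 XOR 5 XOR 5 = 10.
The nim-sum is 10 ≠ 0, so this is an N-position: the player to move can win; Alice has a winning move.

Alice wins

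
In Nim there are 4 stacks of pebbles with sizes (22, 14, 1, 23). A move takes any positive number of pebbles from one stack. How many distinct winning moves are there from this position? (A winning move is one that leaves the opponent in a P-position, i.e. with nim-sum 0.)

1

Compute the nim-sum pairwise:
22 XOR 14 = 24
24 XOR 1 = 25
25 XOR 23 = 14
The overall nim-sum is X = 14. A stack of size p has a winning move iff p XOR X < p (reduce it to p XOR X).
  22: 22 XOR 14 = 24 ≥ 22 — no move.
  14: 14 XOR 14 = 0 < 14 — winning move (to 0).
  1: 1 XOR 14 = 15 ≥ 1 — no move.
  23: 23 XOR 14 = 25 ≥ 23 — no move.
That gives 1 winning move.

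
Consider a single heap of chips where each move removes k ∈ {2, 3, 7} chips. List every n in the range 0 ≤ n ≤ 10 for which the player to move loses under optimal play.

0, 1, 5, 6, 10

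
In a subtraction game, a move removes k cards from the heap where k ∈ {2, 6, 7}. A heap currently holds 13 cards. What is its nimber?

0

Compute g(0), g(1), … for moves {2, 6, 7}:
k:     0  1  2  3  4  5  6  7  8  9 10 11 12 13
g(k):  0  0  1  1  0  0  1  1  2  0  3  1  2  0
So g(13) = 0.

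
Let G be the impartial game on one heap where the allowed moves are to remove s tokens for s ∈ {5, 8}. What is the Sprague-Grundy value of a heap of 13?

0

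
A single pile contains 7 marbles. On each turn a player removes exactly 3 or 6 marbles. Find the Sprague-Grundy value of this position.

2

Compute g(0), g(1), … for moves {3, 6}:
k:     0  1  2  3  4  5  6  7
g(k):  0  0  0  1  1  1  2  2
So g(7) = 2.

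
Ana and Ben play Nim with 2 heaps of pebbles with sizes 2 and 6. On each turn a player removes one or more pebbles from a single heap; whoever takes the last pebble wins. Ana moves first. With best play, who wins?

Write each in binary and XOR column by column:
  010  (2)
  110  (6)
  ---
  100  (4)
The nim-sum is 4 ≠ 0, so this is an N-position: the player to move can win; Ana has a winning move.

Ana wins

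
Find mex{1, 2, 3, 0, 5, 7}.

4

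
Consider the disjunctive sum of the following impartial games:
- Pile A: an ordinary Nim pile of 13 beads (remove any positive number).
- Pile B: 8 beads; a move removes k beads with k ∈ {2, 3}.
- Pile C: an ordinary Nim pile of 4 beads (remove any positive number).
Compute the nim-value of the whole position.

8

Pile A is a plain Nim pile of size 13, so its Grundy value is 13.
Grundy values for pile B (subtraction set {2, 3}):
g(0) = mex{} = 0
g(1) = mex{} = 0
g(2) = mex{0} = 1
g(3) = mex{0} = 1
g(4) = mex{0,1} = 2
g(5) = mex{1} = 0
g(6) = mex{1,2} = 0
g(7) = mex{0,2} = 1
g(8) = mex{0} = 1
So g(8) = 1.
Pile C is a plain Nim pile of size 4, so its Grundy value is 4.
By the Sprague-Grundy theorem, the Grundy value of a sum of independent games is the XOR of the component values.
Combined value = 13 XOR 1 XOR 4 = 8.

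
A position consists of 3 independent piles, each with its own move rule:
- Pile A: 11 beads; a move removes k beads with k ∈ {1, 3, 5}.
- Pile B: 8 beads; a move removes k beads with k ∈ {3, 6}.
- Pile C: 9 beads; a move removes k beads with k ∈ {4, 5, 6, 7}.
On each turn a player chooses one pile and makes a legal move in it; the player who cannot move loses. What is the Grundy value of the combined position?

1

Build the Grundy sequence for pile A with g(k) = mex{g(k−s) : s ∈ {1, 3, 5}, s ≤ k}:
k:     0  1  2  3  4  5  6  7  8  9 10 11
g(k):  0  1  0  1  0  1  0  1  0  1  0  1
So g(11) = 1.
Grundy values for pile B (subtraction set {3, 6}):
g(0) = mex{} = 0
g(1) = mex{} = 0
g(2) = mex{} = 0
g(3) = mex{0} = 1
g(4) = mex{0} = 1
g(5) = mex{0} = 1
g(6) = mex{0,1} = 2
g(7) = mex{0,1} = 2
g(8) = mex{0,1} = 2
So g(8) = 2.
Build the Grundy sequence for pile C with g(k) = mex{g(k−s) : s ∈ {4, 5, 6, 7}, s ≤ k}:
k:     0  1  2  3  4  5  6  7  8  9
g(k):  0  0  0  0  1  1  1  1  2  2
So g(9) = 2.
The value of a disjunctive sum is the nim-sum of the parts.
Combined value = 1 ⊕ 2 ⊕ 2 = 1.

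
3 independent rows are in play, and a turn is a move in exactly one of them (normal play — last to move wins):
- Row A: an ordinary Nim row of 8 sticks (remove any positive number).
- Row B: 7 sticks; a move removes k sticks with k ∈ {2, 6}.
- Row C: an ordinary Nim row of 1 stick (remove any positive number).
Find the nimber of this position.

8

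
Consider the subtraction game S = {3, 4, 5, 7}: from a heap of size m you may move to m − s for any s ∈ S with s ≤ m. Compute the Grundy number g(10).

0

Build the Grundy sequence with g(k) = mex{g(k−s) : s ∈ {3, 4, 5, 7}, s ≤ k}:
k:     0  1  2  3  4  5  6  7  8  9 10
g(k):  0  0  0  1  1  1  2  2  2  3  0
So g(10) = 0.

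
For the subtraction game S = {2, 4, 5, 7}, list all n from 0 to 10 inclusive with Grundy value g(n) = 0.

0, 1, 9, 10

Compute g(0), g(1), … for moves {2, 4, 5, 7}:
g(0) = mex{} = 0
g(1) = mex{} = 0
g(2) = mex{0} = 1
g(3) = mex{0} = 1
g(4) = mex{0,1} = 2
g(5) = mex{0,1} = 2
g(6) = mex{0,1,2} = 3
g(7) = mex{0,1,2} = 3
g(8) = mex{0,1,2,3} = 4
g(9) = mex{1,2,3} = 0
g(10) = mex{1,2,3,4} = 0
The P-positions (g = 0) in 0..10 are 0, 1, 9, 10.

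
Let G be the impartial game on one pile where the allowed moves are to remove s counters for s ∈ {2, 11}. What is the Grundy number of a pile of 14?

Compute g(0), g(1), … for moves {2, 11}:
k:     0  1  2  3  4  5  6  7  8  9 10 11 12 13 14
g(k):  0  0  1  1  0  0  1  1  0  0  1  1  2  0  0
So g(14) = 0.

0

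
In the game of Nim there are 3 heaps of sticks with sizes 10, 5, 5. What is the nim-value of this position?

10

Bitwise XOR of the heap sizes:
  1010  (10)
  0101  (5)
  0101  (5)
  ----
  1010  (10)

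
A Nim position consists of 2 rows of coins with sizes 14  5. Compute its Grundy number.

Nim-sum: 14 ^ 5 = 11.

11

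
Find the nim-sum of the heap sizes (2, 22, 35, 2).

53

Compute the nim-sum pairwise:
2 ^ 22 = 20
20 ^ 35 = 55
55 ^ 2 = 53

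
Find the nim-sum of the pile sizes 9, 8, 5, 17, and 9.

28

Nim-sum: 9 ^ 8 ^ 5 ^ 17 ^ 9 = 28.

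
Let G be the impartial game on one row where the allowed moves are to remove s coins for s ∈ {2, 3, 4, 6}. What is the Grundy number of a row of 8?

0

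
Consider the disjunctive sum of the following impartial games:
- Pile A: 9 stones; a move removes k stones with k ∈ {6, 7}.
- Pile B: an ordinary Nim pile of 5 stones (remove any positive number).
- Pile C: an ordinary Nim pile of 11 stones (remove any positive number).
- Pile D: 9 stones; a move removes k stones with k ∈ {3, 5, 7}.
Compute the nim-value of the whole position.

12

Grundy values for pile A (subtraction set {6, 7}):
k:     0  1  2  3  4  5  6  7  8  9
g(k):  0  0  0  0  0  0  1  1  1  1
So g(9) = 1.
Pile B is a plain Nim pile of size 5, so its Grundy value is 5.
Pile C is a plain Nim pile of size 11, so its Grundy value is 11.
Build the Grundy sequence for pile D with g(k) = mex{g(k−s) : s ∈ {3, 5, 7}, s ≤ k}:
k:     0  1  2  3  4  5  6  7  8  9
g(k):  0  0  0  1  1  1  2  2  2  3
So g(9) = 3.
The value of a disjunctive sum is the nim-sum of the parts.
Combined value = 1 ⊕ 5 ⊕ 11 ⊕ 3 = 12.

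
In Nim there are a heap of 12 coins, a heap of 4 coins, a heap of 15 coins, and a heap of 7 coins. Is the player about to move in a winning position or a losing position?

Losing position

Compute the nim-sum pairwise:
12 XOR 4 = 8
8 XOR 15 = 7
7 XOR 7 = 0
The nim-sum is 0, so this is a P-position: the player to move is in a losing position under optimal play.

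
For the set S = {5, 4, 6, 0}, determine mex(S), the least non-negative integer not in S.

1

0 is in the set but 1 is not, so the mex is 1.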